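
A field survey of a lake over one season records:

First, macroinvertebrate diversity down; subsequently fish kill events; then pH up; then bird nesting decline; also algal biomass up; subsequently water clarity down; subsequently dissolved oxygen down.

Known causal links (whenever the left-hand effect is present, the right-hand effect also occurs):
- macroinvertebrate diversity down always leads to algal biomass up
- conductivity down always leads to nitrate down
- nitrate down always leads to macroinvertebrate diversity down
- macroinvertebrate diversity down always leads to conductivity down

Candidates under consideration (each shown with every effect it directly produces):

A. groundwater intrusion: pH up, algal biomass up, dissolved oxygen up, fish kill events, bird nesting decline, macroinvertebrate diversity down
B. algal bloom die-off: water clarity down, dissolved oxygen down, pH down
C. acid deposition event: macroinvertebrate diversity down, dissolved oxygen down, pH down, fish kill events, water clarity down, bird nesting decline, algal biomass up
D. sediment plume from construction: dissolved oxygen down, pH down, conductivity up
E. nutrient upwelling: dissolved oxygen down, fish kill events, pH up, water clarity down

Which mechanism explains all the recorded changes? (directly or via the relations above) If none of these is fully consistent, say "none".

Per-candidate check:
(A) groundwater intrusion — macroinvertebrate diversity down ✓; fish kill events ✓; pH up ✓; bird nesting decline ✓; algal biomass up ✓; water clarity down ✗; dissolved oxygen down ✗
(B) algal bloom die-off — fails on macroinvertebrate diversity down, fish kill events, pH up, bird nesting decline, algal biomass up (predicts pH down, not pH up)
(C) acid deposition event — fails on pH up (predicts pH down, not pH up)
(D) sediment plume from construction — macroinvertebrate diversity down ✗; fish kill events ✗; pH up ✗; bird nesting decline ✗; algal biomass up ✗; water clarity down ✗; dissolved oxygen down ✓
(E) nutrient upwelling — does not account for macroinvertebrate diversity down, bird nesting decline, algal biomass up
None of the listed candidates fits everything.

none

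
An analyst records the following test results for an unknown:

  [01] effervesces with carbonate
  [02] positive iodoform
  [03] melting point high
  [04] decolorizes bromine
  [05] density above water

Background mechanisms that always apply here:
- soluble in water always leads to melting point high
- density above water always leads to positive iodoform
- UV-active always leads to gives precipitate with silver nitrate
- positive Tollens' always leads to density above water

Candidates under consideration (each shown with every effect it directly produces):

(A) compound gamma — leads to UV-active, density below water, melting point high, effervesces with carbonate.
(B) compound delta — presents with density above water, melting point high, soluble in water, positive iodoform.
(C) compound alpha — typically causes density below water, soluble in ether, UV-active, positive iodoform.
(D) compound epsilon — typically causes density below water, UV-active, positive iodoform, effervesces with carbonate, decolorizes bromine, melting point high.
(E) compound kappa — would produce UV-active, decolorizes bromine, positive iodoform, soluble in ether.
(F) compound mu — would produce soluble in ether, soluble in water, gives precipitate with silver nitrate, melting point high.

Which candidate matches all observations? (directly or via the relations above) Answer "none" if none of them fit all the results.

For each candidate, compare predicted effects to what was observed:
(A) compound gamma — effervesces with carbonate +; positive iodoform -; melting point high +; decolorizes bromine -; density above water -
(B) compound delta — does not account for effervesces with carbonate, decolorizes bromine
(C) compound alpha — effervesces with carbonate -; positive iodoform +; melting point high -; decolorizes bromine -; density above water -
(D) compound epsilon — effervesces with carbonate +; positive iodoform +; melting point high +; decolorizes bromine +; density above water -
(E) compound kappa — effervesces with carbonate -; positive iodoform +; melting point high -; decolorizes bromine +; density above water -
(F) compound mu — effervesces with carbonate -; positive iodoform -; melting point high +; decolorizes bromine -; density above water -
Every candidate fails on at least one observation.

none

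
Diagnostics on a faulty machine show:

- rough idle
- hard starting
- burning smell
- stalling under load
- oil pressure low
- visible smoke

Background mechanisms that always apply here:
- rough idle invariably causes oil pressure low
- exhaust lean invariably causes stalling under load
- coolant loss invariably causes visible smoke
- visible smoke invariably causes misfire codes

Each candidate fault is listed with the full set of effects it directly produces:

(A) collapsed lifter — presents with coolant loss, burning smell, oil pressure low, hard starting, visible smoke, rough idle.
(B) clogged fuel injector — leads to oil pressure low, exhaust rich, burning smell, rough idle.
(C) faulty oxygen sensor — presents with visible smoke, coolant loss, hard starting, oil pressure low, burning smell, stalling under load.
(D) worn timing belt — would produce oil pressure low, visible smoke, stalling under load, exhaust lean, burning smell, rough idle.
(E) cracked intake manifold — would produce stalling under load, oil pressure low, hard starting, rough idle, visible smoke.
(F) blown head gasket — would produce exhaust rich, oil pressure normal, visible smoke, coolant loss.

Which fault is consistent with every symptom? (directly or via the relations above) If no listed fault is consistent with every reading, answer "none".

Per-candidate check:
(A) collapsed lifter — does not account for stalling under load
(B) clogged fuel injector — does not account for hard starting, stalling under load, visible smoke
(C) faulty oxygen sensor — rough idle -; hard starting +; burning smell +; stalling under load +; oil pressure low +; visible smoke +
(D) worn timing belt — rough idle +; hard starting -; burning smell +; stalling under load +; oil pressure low +; visible smoke +
(E) cracked intake manifold — rough idle +; hard starting +; burning smell -; stalling under load +; oil pressure low +; visible smoke +
(F) blown head gasket — rough idle -; hard starting -; burning smell -; stalling under load -; oil pressure low -; visible smoke +
No candidate is consistent with all observations.

none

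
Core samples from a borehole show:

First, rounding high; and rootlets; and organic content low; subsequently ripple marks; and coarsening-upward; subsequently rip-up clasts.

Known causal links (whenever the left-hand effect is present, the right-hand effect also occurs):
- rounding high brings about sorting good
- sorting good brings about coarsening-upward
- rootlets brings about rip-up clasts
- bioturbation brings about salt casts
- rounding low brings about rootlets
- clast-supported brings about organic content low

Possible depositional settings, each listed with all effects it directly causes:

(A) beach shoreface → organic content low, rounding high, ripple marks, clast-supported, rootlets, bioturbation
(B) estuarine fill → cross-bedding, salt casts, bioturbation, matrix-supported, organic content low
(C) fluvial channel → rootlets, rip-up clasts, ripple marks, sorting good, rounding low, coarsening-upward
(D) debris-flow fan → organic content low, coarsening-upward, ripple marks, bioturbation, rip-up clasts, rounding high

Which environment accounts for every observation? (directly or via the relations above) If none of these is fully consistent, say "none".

Checking each candidate against the observations:
(A) beach shoreface — accounts for every observation (coarsening-upward through rounding high → sorting good → coarsening-upward)
(B) estuarine fill — does not account for rounding high, rootlets, ripple marks, coarsening-upward, rip-up clasts
(C) fluvial channel — fails on rounding high, organic content low (predicts rounding low, not rounding high)
(D) debris-flow fan — rounding high yes; rootlets NO; organic content low yes; ripple marks yes; coarsening-upward yes; rip-up clasts yes
(A) alone accounts for all the evidence.

A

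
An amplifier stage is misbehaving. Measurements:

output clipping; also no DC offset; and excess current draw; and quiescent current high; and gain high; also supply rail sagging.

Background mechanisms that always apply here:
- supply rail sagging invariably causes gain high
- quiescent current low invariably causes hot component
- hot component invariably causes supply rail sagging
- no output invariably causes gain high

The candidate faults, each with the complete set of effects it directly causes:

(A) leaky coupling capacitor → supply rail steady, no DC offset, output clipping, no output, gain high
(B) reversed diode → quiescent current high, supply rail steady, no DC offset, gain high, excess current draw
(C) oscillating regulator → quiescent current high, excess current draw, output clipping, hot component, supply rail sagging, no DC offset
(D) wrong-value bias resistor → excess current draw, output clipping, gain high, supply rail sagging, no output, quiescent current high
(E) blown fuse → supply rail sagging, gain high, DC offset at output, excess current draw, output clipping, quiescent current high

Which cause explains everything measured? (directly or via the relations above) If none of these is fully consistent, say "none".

Checking each candidate against the observations:
(A) leaky coupling capacitor — fails on excess current draw, quiescent current high, supply rail sagging (predicts supply rail steady, not supply rail sagging)
(B) reversed diode — fails on output clipping, supply rail sagging (predicts supply rail steady, not supply rail sagging)
(C) oscillating regulator — output clipping +; no DC offset +; excess current draw +; quiescent current high +; gain high + (through supply rail sagging → gain high); supply rail sagging +
(D) wrong-value bias resistor — does not account for no DC offset
(E) blown fuse — output clipping +; no DC offset -; excess current draw +; quiescent current high +; gain high +; supply rail sagging +
Only (C) is consistent with every observation.

C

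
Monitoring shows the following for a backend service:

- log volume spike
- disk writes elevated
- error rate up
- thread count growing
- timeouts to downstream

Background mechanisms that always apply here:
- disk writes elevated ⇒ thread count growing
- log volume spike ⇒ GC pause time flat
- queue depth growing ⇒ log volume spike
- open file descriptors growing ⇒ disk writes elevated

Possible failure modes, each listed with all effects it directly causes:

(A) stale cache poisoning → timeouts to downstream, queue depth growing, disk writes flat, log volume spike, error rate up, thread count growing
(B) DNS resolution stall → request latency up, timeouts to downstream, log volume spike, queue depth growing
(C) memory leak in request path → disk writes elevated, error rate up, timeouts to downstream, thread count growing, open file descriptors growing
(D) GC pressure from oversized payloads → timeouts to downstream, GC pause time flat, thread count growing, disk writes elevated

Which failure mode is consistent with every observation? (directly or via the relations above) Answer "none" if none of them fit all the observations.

none

Checking each candidate against the observations:
(A) stale cache poisoning — fails on disk writes elevated (predicts disk writes flat, not disk writes elevated)
(B) DNS resolution stall — log volume spike +; disk writes elevated -; error rate up -; thread count growing -; timeouts to downstream +
(C) memory leak in request path — does not account for log volume spike
(D) GC pressure from oversized payloads — does not account for log volume spike, error rate up
None of the listed candidates fits everything.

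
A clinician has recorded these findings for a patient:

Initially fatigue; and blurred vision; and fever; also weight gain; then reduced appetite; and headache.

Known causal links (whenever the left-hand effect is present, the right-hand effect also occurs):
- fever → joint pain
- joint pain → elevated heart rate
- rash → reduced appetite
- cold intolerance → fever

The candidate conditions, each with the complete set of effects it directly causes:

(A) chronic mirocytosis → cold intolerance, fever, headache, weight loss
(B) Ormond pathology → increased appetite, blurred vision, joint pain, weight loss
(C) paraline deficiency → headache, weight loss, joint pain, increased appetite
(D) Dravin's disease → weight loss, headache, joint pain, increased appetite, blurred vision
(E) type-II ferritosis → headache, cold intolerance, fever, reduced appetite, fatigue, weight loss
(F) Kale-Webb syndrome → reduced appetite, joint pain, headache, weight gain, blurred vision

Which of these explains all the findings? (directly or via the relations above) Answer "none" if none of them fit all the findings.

none

Testing each hypothesis:
(A) chronic mirocytosis — fatigue -; blurred vision -; fever +; weight gain -; reduced appetite -; headache +
(B) Ormond pathology — fails on fatigue, fever, weight gain, reduced appetite, headache (predicts weight loss, not weight gain; predicts increased appetite, not reduced appetite)
(C) paraline deficiency — fatigue -; blurred vision -; fever -; weight gain -; reduced appetite -; headache +
(D) Dravin's disease — fatigue -; blurred vision +; fever -; weight gain -; reduced appetite -; headache +
(E) type-II ferritosis — fatigue +; blurred vision -; fever +; weight gain -; reduced appetite +; headache +
(F) Kale-Webb syndrome — does not account for fatigue, fever
No candidate is consistent with all observations.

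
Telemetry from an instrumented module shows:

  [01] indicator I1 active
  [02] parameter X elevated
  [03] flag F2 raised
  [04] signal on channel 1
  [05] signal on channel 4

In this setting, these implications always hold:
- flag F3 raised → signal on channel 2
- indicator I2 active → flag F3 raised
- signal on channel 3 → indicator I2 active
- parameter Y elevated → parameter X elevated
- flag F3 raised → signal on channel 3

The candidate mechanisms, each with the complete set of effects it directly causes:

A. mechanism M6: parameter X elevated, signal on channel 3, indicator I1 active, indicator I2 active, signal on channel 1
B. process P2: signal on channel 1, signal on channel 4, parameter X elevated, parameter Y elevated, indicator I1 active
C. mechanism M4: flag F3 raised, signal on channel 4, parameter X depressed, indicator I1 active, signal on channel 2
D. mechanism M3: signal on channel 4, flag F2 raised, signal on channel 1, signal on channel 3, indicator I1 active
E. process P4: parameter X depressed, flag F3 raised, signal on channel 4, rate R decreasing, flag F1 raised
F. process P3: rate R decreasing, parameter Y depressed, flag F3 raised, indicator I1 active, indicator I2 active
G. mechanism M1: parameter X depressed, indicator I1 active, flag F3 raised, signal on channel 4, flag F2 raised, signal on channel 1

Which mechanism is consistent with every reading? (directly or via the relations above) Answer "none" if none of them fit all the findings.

Per-candidate check:
(A) mechanism M6 — indicator I1 active yes; parameter X elevated yes; flag F2 raised NO; signal on channel 1 yes; signal on channel 4 NO
(B) process P2 — indicator I1 active yes; parameter X elevated yes; flag F2 raised NO; signal on channel 1 yes; signal on channel 4 yes
(C) mechanism M4 — fails on parameter X elevated, flag F2 raised, signal on channel 1 (predicts parameter X depressed, not parameter X elevated)
(D) mechanism M3 — indicator I1 active yes; parameter X elevated NO; flag F2 raised yes; signal on channel 1 yes; signal on channel 4 yes
(E) process P4 — indicator I1 active NO; parameter X elevated NO; flag F2 raised NO; signal on channel 1 NO; signal on channel 4 yes
(F) process P3 — does not account for parameter X elevated, flag F2 raised, signal on channel 1, signal on channel 4
(G) mechanism M1 — indicator I1 active yes; parameter X elevated NO; flag F2 raised yes; signal on channel 1 yes; signal on channel 4 yes
Every candidate fails on at least one observation.

none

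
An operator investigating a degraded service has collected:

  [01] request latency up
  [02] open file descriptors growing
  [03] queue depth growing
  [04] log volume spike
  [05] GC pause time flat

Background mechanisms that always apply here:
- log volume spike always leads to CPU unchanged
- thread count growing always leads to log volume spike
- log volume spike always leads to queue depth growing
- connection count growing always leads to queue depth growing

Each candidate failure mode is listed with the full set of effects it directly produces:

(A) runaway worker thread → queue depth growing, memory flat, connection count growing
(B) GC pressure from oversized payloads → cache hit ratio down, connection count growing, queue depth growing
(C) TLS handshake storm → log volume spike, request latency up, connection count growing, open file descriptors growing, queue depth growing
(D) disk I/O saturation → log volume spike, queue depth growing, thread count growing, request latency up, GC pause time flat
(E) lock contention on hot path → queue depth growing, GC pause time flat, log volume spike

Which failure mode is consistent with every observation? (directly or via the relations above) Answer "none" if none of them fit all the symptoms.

Checking each candidate against the observations:
(A) runaway worker thread — request latency up -; open file descriptors growing -; queue depth growing +; log volume spike -; GC pause time flat -
(B) GC pressure from oversized payloads — does not account for request latency up, open file descriptors growing, log volume spike, GC pause time flat
(C) TLS handshake storm — does not account for GC pause time flat
(D) disk I/O saturation — request latency up +; open file descriptors growing -; queue depth growing +; log volume spike +; GC pause time flat +
(E) lock contention on hot path — request latency up -; open file descriptors growing -; queue depth growing +; log volume spike +; GC pause time flat +
None of the listed candidates fits everything.

none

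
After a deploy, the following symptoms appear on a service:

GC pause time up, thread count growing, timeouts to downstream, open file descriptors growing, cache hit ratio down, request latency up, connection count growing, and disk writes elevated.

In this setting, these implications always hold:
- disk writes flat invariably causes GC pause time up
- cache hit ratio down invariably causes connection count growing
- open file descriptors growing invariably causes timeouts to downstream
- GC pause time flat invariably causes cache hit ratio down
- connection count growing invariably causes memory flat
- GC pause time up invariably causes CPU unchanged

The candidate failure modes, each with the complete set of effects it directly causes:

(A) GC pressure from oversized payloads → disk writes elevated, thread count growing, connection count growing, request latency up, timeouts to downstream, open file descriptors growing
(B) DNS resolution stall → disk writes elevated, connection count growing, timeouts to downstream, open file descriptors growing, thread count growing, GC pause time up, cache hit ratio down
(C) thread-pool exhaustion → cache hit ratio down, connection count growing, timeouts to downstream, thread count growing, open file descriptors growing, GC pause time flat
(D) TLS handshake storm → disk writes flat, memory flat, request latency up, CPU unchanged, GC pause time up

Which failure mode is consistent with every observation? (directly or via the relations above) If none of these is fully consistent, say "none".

none

For each candidate, compare predicted effects to what was observed:
(A) GC pressure from oversized payloads — GC pause time up NO; thread count growing yes; timeouts to downstream yes; open file descriptors growing yes; cache hit ratio down NO; request latency up yes; connection count growing yes; disk writes elevated yes
(B) DNS resolution stall — GC pause time up yes; thread count growing yes; timeouts to downstream yes; open file descriptors growing yes; cache hit ratio down yes; request latency up NO; connection count growing yes; disk writes elevated yes
(C) thread-pool exhaustion — GC pause time up NO; thread count growing yes; timeouts to downstream yes; open file descriptors growing yes; cache hit ratio down yes; request latency up NO; connection count growing yes; disk writes elevated NO
(D) TLS handshake storm — GC pause time up yes; thread count growing NO; timeouts to downstream NO; open file descriptors growing NO; cache hit ratio down NO; request latency up yes; connection count growing NO; disk writes elevated NO
Every candidate fails on at least one observation.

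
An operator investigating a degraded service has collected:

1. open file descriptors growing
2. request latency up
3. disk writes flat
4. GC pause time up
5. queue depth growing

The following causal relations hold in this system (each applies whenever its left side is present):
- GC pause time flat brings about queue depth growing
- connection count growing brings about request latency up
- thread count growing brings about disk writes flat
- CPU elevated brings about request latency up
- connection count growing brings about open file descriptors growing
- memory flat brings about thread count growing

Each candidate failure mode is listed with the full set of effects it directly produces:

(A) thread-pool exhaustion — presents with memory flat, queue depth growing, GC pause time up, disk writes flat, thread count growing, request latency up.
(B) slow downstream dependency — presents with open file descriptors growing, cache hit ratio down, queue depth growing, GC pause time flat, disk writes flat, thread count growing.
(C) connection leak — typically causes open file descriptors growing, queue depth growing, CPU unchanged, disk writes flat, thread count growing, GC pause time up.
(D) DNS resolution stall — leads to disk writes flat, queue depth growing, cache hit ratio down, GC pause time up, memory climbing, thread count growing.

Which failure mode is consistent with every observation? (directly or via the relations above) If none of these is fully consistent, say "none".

For each candidate, compare predicted effects to what was observed:
(A) thread-pool exhaustion — open file descriptors growing -; request latency up +; disk writes flat +; GC pause time up +; queue depth growing +
(B) slow downstream dependency — open file descriptors growing +; request latency up -; disk writes flat +; GC pause time up -; queue depth growing +
(C) connection leak — open file descriptors growing +; request latency up -; disk writes flat +; GC pause time up +; queue depth growing +
(D) DNS resolution stall — does not account for open file descriptors growing, request latency up
No candidate is consistent with all observations.

none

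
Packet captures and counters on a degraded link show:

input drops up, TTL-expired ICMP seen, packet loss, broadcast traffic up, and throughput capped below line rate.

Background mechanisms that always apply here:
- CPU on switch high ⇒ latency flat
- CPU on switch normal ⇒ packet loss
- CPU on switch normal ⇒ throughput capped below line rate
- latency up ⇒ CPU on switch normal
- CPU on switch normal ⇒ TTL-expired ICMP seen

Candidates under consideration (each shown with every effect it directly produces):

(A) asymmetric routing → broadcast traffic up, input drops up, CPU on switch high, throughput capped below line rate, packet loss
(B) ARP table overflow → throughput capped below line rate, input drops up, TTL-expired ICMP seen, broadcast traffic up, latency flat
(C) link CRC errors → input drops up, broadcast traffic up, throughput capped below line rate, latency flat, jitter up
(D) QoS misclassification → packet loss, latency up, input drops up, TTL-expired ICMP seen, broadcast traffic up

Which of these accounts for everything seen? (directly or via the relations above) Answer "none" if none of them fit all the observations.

Checking each candidate against the observations:
(A) asymmetric routing — input drops up match; TTL-expired ICMP seen miss; packet loss match; broadcast traffic up match; throughput capped below line rate match
(B) ARP table overflow — does not account for packet loss
(C) link CRC errors — input drops up match; TTL-expired ICMP seen miss; packet loss miss; broadcast traffic up match; throughput capped below line rate match
(D) QoS misclassification — accounts for every observation (throughput capped below line rate through latency up → CPU on switch normal → throughput capped below line rate)
(D) alone accounts for all the evidence.

D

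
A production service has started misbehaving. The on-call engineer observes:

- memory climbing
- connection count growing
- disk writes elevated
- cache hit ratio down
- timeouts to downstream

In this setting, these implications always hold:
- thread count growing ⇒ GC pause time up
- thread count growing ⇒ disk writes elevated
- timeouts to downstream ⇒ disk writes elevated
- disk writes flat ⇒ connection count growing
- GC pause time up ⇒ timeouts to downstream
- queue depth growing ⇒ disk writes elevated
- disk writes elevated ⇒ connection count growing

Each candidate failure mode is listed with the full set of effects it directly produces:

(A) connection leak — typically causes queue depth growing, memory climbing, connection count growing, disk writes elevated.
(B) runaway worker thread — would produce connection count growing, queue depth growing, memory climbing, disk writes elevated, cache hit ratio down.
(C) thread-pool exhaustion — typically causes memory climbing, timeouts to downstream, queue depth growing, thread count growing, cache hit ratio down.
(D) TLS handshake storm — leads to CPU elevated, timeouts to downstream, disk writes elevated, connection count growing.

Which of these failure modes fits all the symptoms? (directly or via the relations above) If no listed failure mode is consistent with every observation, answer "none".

C

Per-candidate check:
(A) connection leak — memory climbing match; connection count growing match; disk writes elevated match; cache hit ratio down miss; timeouts to downstream miss
(B) runaway worker thread — memory climbing match; connection count growing match; disk writes elevated match; cache hit ratio down match; timeouts to downstream miss
(C) thread-pool exhaustion — memory climbing match; connection count growing match (by queue depth growing → disk writes elevated → connection count growing); disk writes elevated match (by queue depth growing → disk writes elevated); cache hit ratio down match; timeouts to downstream match
(D) TLS handshake storm — does not account for memory climbing, cache hit ratio down
(C) is the only candidate with no mismatches.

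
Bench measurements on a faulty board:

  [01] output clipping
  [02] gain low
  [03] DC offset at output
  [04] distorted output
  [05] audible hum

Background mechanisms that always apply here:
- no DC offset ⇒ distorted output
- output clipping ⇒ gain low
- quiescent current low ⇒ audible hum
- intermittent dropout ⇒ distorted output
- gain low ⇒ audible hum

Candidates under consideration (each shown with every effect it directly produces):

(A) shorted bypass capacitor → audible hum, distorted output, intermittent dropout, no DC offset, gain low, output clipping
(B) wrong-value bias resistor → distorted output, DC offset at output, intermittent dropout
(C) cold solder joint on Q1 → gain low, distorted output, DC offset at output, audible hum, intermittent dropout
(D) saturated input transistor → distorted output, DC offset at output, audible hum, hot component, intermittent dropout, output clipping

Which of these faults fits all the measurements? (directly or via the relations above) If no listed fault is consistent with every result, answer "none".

Per-candidate check:
(A) shorted bypass capacitor — fails on DC offset at output (predicts no DC offset, not DC offset at output)
(B) wrong-value bias resistor — output clipping NO; gain low NO; DC offset at output yes; distorted output yes; audible hum NO
(C) cold solder joint on Q1 — does not account for output clipping
(D) saturated input transistor — accounts for every observation (gain low by output clipping → gain low)
(D) is the only candidate with no mismatches.

D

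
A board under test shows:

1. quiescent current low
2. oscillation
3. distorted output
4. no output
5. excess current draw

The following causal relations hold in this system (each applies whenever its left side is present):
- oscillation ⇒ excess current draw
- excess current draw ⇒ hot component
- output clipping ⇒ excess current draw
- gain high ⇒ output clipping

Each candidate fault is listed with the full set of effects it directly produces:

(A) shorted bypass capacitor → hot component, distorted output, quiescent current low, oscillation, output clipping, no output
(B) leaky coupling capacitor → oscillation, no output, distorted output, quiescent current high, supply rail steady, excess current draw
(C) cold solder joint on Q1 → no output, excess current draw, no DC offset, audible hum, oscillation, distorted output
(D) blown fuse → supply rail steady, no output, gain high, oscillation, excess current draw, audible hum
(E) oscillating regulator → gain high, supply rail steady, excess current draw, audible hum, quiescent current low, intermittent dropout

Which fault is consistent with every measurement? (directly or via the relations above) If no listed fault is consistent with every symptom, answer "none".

A

Testing each hypothesis:
(A) shorted bypass capacitor — accounts for every observation (excess current draw by oscillation → excess current draw)
(B) leaky coupling capacitor — quiescent current low ✗; oscillation ✓; distorted output ✓; no output ✓; excess current draw ✓
(C) cold solder joint on Q1 — does not account for quiescent current low
(D) blown fuse — does not account for quiescent current low, distorted output
(E) oscillating regulator — quiescent current low ✓; oscillation ✗; distorted output ✗; no output ✗; excess current draw ✓
Only (A) is consistent with every observation.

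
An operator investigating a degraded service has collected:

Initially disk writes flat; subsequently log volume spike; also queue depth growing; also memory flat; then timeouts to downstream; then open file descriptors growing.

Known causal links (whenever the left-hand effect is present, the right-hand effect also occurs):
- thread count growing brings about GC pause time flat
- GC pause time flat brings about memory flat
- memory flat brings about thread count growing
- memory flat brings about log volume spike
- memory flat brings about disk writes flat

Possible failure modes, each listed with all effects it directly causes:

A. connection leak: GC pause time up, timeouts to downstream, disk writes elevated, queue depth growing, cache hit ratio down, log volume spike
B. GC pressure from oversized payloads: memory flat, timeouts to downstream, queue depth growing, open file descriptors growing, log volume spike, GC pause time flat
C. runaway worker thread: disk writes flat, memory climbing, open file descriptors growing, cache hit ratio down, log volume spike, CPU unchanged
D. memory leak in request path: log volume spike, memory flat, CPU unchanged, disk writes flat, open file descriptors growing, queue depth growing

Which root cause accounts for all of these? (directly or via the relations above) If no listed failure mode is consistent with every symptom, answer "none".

B

Per-candidate check:
(A) connection leak — fails on disk writes flat, memory flat, open file descriptors growing (predicts disk writes elevated, not disk writes flat)
(B) GC pressure from oversized payloads — accounts for every observation (disk writes flat via memory flat → disk writes flat)
(C) runaway worker thread — fails on queue depth growing, memory flat, timeouts to downstream (predicts memory climbing, not memory flat)
(D) memory leak in request path — disk writes flat yes; log volume spike yes; queue depth growing yes; memory flat yes; timeouts to downstream NO; open file descriptors growing yes
Only (B) is consistent with every observation.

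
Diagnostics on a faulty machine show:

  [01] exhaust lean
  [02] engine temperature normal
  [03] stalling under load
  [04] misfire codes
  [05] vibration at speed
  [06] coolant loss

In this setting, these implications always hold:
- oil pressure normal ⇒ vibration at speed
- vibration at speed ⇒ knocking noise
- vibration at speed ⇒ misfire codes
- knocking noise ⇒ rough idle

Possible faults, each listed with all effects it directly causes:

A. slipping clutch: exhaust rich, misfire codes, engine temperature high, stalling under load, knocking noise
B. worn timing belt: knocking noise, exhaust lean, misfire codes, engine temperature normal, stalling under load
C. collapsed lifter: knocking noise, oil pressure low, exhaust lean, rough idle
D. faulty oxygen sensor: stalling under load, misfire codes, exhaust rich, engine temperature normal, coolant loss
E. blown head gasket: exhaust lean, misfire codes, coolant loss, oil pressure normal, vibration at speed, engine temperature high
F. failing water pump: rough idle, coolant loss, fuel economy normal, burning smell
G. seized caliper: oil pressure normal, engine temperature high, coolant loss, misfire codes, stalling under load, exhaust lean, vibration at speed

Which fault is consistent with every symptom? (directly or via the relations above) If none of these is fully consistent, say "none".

Testing each hypothesis:
(A) slipping clutch — exhaust lean -; engine temperature normal -; stalling under load +; misfire codes +; vibration at speed -; coolant loss -
(B) worn timing belt — exhaust lean +; engine temperature normal +; stalling under load +; misfire codes +; vibration at speed -; coolant loss -
(C) collapsed lifter — exhaust lean +; engine temperature normal -; stalling under load -; misfire codes -; vibration at speed -; coolant loss -
(D) faulty oxygen sensor — fails on exhaust lean, vibration at speed (predicts exhaust rich, not exhaust lean)
(E) blown head gasket — exhaust lean +; engine temperature normal -; stalling under load -; misfire codes +; vibration at speed +; coolant loss +
(F) failing water pump — does not account for exhaust lean, engine temperature normal, stalling under load, misfire codes, vibration at speed
(G) seized caliper — exhaust lean +; engine temperature normal -; stalling under load +; misfire codes +; vibration at speed +; coolant loss +
No candidate is consistent with all observations.

none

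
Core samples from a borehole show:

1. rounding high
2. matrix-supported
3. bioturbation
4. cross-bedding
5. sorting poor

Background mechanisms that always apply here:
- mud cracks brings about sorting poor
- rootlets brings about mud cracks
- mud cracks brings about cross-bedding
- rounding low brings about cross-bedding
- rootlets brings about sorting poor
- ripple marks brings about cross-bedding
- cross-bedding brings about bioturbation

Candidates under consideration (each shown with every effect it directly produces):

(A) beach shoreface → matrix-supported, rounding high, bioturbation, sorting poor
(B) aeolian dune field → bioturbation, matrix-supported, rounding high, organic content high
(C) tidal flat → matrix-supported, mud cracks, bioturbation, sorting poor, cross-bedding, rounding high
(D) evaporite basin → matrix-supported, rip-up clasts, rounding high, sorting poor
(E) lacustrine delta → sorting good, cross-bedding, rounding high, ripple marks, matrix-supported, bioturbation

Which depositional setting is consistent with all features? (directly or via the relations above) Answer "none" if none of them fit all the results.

C

Testing each hypothesis:
(A) beach shoreface — rounding high match; matrix-supported match; bioturbation match; cross-bedding miss; sorting poor match
(B) aeolian dune field — rounding high match; matrix-supported match; bioturbation match; cross-bedding miss; sorting poor miss
(C) tidal flat — accounts for every observation
(D) evaporite basin — rounding high match; matrix-supported match; bioturbation miss; cross-bedding miss; sorting poor match
(E) lacustrine delta — fails on sorting poor (predicts sorting good, not sorting poor)
(C) alone accounts for all the evidence.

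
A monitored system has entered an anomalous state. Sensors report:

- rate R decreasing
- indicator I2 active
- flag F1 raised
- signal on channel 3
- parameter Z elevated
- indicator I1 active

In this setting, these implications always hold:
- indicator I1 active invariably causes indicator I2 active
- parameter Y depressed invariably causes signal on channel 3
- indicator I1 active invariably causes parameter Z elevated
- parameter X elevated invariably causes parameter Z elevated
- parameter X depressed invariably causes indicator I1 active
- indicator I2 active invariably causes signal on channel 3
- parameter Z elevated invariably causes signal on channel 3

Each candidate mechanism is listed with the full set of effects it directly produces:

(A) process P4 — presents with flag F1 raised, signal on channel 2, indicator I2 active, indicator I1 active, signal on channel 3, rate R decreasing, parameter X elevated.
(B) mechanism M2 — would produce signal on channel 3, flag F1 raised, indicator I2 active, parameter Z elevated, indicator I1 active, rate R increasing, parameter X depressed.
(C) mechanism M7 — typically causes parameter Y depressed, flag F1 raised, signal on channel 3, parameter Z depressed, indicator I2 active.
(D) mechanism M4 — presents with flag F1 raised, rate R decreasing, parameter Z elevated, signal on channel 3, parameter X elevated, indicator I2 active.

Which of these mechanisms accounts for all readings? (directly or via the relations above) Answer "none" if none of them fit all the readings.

For each candidate, compare predicted effects to what was observed:
(A) process P4 — accounts for every observation (parameter Z elevated via indicator I1 active → parameter Z elevated)
(B) mechanism M2 — rate R decreasing NO; indicator I2 active yes; flag F1 raised yes; signal on channel 3 yes; parameter Z elevated yes; indicator I1 active yes
(C) mechanism M7 — rate R decreasing NO; indicator I2 active yes; flag F1 raised yes; signal on channel 3 yes; parameter Z elevated NO; indicator I1 active NO
(D) mechanism M4 — does not account for indicator I1 active
(A) is the only candidate with no mismatches.

A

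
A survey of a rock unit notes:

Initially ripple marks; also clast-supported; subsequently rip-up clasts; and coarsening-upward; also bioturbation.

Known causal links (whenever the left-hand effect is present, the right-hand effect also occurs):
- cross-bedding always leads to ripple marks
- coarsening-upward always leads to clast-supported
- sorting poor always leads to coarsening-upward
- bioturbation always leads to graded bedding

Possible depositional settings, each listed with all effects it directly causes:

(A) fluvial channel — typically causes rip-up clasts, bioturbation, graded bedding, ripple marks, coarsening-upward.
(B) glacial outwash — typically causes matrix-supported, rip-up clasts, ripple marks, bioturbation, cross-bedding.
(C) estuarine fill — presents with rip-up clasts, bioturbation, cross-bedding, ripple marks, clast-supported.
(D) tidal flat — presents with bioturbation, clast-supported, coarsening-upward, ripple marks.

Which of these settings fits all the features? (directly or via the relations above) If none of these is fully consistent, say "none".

A

Checking each candidate against the observations:
(A) fluvial channel — ripple marks ✓; clast-supported ✓ (by coarsening-upward → clast-supported); rip-up clasts ✓; coarsening-upward ✓; bioturbation ✓
(B) glacial outwash — fails on clast-supported, coarsening-upward (predicts matrix-supported, not clast-supported)
(C) estuarine fill — does not account for coarsening-upward
(D) tidal flat — does not account for rip-up clasts
Only (A) is consistent with every observation.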